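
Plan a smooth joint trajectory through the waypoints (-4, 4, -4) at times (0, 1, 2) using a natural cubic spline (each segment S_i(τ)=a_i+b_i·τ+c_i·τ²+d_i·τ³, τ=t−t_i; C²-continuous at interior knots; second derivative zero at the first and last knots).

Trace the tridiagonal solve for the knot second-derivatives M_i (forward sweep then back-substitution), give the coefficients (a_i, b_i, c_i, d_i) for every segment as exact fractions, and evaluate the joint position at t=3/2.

  seg 0: a=-4 b=12 c=0 d=-4
  seg 1: a=4 b=0 c=-12 d=4
S(3/2) = 3/2

Δ: Δ0=8, Δ1=-8
row 1: diag=4, rhs=-96; c'=1/4, d'=-24
back: M1=-24
M: M0=0, M1=-24, M2=0
seg 0: a=-4, c=M0/2=0, d=(M1−M0)/(6·1)=-4, b=Δ0−h0·(2M0+M1)/6=12
seg 1: a=4, c=M1/2=-12, d=(M2−M1)/(6·1)=4, b=Δ1−h1·(2M1+M2)/6=0
t_q=3/2 → seg 1, τ=1/2; S=4+0·τ+-12·τ²+4·τ³=3/2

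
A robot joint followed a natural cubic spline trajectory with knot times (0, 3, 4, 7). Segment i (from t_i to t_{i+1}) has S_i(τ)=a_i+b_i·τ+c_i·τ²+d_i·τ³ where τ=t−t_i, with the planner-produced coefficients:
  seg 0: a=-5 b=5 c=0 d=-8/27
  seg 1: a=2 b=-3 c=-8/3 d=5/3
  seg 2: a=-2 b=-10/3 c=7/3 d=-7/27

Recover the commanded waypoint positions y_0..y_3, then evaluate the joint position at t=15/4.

y_0=-5 y_1=2 y_2=-2 y_3=2
S(15/4) = -67/64

y_0 = S_0(0) = a_0 = -5
y_1 = S_1(0) = a_1 = 2
y_2 = S_2(0) = a_2 = -2
y_3 = S_2(3) = 2
t_q=15/4 is in segment 1 (τ=3/4); S_1(τ)=-67/64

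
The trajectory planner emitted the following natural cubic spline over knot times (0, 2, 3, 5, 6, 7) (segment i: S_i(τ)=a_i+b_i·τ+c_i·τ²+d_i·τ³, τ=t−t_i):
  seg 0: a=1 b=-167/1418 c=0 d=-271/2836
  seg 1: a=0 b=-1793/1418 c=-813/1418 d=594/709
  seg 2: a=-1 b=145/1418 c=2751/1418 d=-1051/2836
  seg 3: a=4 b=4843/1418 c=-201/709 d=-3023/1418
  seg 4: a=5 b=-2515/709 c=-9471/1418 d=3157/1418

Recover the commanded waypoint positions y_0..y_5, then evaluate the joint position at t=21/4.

y_0=1 y_1=0 y_2=-1 y_3=4 y_4=5 y_5=-3
S(21/4) = 435865/90752

y_0 = S_0(0) = a_0 = 1
y_1 = S_1(0) = a_1 = 0
y_2 = S_2(0) = a_2 = -1
y_3 = S_3(0) = a_3 = 4
y_4 = S_4(0) = a_4 = 5
y_5 = S_4(1) = -3
t_q=21/4 is in segment 3 (τ=1/4); S_3(τ)=435865/90752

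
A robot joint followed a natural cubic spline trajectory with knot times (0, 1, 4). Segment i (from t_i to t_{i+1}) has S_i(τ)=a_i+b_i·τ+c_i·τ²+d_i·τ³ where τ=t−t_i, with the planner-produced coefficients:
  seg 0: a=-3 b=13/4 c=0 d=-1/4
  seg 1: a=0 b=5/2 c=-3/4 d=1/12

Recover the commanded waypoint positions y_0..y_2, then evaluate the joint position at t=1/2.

y_0 = S_0(0) = a_0 = -3
y_1 = S_1(0) = a_1 = 0
y_2 = S_1(3) = 3
t_q=1/2 is in segment 0 (τ=1/2); S_0(τ)=-45/32

y_0=-3 y_1=0 y_2=3
S(1/2) = -45/32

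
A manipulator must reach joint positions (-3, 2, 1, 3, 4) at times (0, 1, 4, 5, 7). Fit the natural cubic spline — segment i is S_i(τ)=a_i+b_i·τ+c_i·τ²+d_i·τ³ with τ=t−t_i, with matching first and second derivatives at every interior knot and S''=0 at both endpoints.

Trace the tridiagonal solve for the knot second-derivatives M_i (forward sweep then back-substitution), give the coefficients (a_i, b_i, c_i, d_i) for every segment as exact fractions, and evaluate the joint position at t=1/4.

Δ: Δ0=5, Δ1=-1/3, Δ2=2, Δ3=1/2
row 1: diag=8, rhs=-32; c'=3/8, d'=-4
row 2: denom=8−3·3/8=55/8; d'=(14−3·-4)/(55/8)=208/55
row 3: denom=6−1·8/55=322/55; d'=(-9−1·208/55)/(322/55)=-703/322
back: M3=-703/322
back: M2=208/55−8/55·-703/322=660/161
back: M1=-4−3/8·660/161=-1783/322
M: M0=0, M1=-1783/322, M2=660/161, M3=-703/322, M4=0
seg 0: a=-3, c=M0/2=0, d=(M1−M0)/(6·1)=-1783/1932, b=Δ0−h0·(2M0+M1)/6=11443/1932
seg 1: a=2, c=M1/2=-1783/644, d=(M2−M1)/(6·3)=3103/5796, b=Δ1−h1·(2M1+M2)/6=3047/966
seg 2: a=1, c=M2/2=330/161, d=(M3−M2)/(6·1)=-289/276, b=Δ2−h2·(2M2+M3)/6=1927/1932
seg 3: a=3, c=M3/2=-703/644, d=(M4−M3)/(6·2)=703/3864, b=Δ3−h3·(2M3+M4)/6=1889/966
t_q=1/4 → seg 0, τ=1/4; S=-3+11443/1932·τ+0·τ²+-1783/1932·τ³=-63213/41216

  seg 0: a=-3 b=11443/1932 c=0 d=-1783/1932
  seg 1: a=2 b=3047/966 c=-1783/644 d=3103/5796
  seg 2: a=1 b=1927/1932 c=330/161 d=-289/276
  seg 3: a=3 b=1889/966 c=-703/644 d=703/3864
S(1/4) = -63213/41216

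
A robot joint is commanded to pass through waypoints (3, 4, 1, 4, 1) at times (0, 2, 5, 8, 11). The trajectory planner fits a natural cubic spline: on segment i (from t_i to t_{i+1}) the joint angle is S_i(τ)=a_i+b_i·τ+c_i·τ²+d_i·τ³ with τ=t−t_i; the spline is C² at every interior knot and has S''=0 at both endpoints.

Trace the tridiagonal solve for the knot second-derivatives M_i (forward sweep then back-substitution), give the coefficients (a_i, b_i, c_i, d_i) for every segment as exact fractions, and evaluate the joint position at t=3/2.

Δ: Δ0=1/2, Δ1=-1, Δ2=1, Δ3=-1
row 1: diag=10, rhs=-9; c'=3/10, d'=-9/10
row 2: denom=12−3·3/10=111/10; d'=(12−3·-9/10)/(111/10)=49/37
row 3: denom=12−3·10/37=414/37; d'=(-12−3·49/37)/(414/37)=-197/138
back: M3=-197/138
back: M2=49/37−10/37·-197/138=118/69
back: M1=-9/10−3/10·118/69=-65/46
M: M0=0, M1=-65/46, M2=118/69, M3=-197/138, M4=0
seg 0: a=3, c=M0/2=0, d=(M1−M0)/(6·2)=-65/552, b=Δ0−h0·(2M0+M1)/6=67/69
seg 1: a=4, c=M1/2=-65/92, d=(M2−M1)/(6·3)=431/2484, b=Δ1−h1·(2M1+M2)/6=-61/138
seg 2: a=1, c=M2/2=59/69, d=(M3−M2)/(6·3)=-433/2484, b=Δ2−h2·(2M2+M3)/6=1/276
seg 3: a=4, c=M3/2=-197/276, d=(M4−M3)/(6·3)=197/2484, b=Δ3−h3·(2M3+M4)/6=59/138
t_q=3/2 → seg 0, τ=3/2; S=3+67/69·τ+0·τ²+-65/552·τ³=5975/1472

  seg 0: a=3 b=67/69 c=0 d=-65/552
  seg 1: a=4 b=-61/138 c=-65/92 d=431/2484
  seg 2: a=1 b=1/276 c=59/69 d=-433/2484
  seg 3: a=4 b=59/138 c=-197/276 d=197/2484
S(3/2) = 5975/1472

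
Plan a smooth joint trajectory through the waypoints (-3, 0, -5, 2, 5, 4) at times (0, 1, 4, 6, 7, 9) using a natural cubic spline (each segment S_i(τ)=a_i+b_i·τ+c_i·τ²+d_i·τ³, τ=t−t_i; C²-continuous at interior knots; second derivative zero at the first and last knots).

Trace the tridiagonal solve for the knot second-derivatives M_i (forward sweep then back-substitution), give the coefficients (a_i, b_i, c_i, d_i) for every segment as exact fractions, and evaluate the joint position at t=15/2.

  seg 0: a=-3 b=53639/13758 c=0 d=-12365/13758
  seg 1: a=0 b=8272/6879 c=-12365/4586 d=7979/13758
  seg 2: a=-5 b=9407/13758 c=5786/2293 d=-15343/27516
  seg 3: a=2 b=56213/13758 c=-3771/4586 d=-1813/6879
  seg 4: a=5 b=22709/13758 c=-7397/4586 d=7397/27516
S(15/2) = 400315/73376

Δ: Δ0=3, Δ1=-5/3, Δ2=7/2, Δ3=3, Δ4=-1/2
row 1: diag=8, rhs=-28; c'=3/8, d'=-7/2
row 2: denom=10−3·3/8=71/8; d'=(31−3·-7/2)/(71/8)=332/71
row 3: denom=6−2·16/71=394/71; d'=(-3−2·332/71)/(394/71)=-877/394
row 4: denom=6−1·71/394=2293/394; d'=(-21−1·-877/394)/(2293/394)=-7397/2293
back: M4=-7397/2293
back: M3=-877/394−71/394·-7397/2293=-3771/2293
back: M2=332/71−16/71·-3771/2293=11572/2293
back: M1=-7/2−3/8·11572/2293=-12365/2293
M: M0=0, M1=-12365/2293, M2=11572/2293, M3=-3771/2293, M4=-7397/2293, M5=0
seg 0: a=-3, c=M0/2=0, d=(M1−M0)/(6·1)=-12365/13758, b=Δ0−h0·(2M0+M1)/6=53639/13758
seg 1: a=0, c=M1/2=-12365/4586, d=(M2−M1)/(6·3)=7979/13758, b=Δ1−h1·(2M1+M2)/6=8272/6879
seg 2: a=-5, c=M2/2=5786/2293, d=(M3−M2)/(6·2)=-15343/27516, b=Δ2−h2·(2M2+M3)/6=9407/13758
seg 3: a=2, c=M3/2=-3771/4586, d=(M4−M3)/(6·1)=-1813/6879, b=Δ3−h3·(2M3+M4)/6=56213/13758
seg 4: a=5, c=M4/2=-7397/4586, d=(M5−M4)/(6·2)=7397/27516, b=Δ4−h4·(2M4+M5)/6=22709/13758
t_q=15/2 → seg 4, τ=1/2; S=5+22709/13758·τ+-7397/4586·τ²+7397/27516·τ³=400315/73376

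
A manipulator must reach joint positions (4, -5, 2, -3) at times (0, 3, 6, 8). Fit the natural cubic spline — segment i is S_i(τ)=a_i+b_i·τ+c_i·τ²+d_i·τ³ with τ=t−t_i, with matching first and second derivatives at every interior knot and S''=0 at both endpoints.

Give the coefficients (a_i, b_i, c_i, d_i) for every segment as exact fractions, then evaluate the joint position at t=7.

  seg 0: a=4 b=-29/6 c=0 d=11/54
  seg 1: a=-5 b=2/3 c=11/6 d=-23/54
  seg 2: a=2 b=1/6 c=-2 d=1/3
S(7) = 1/2

Δ: Δ0=-3, Δ1=7/3, Δ2=-5/2
row 1: diag=12, rhs=32; c'=1/4, d'=8/3
row 2: denom=10−3·1/4=37/4; d'=(-29−3·8/3)/(37/4)=-4
back: M2=-4
back: M1=8/3−1/4·-4=11/3
M: M0=0, M1=11/3, M2=-4, M3=0
seg 0: a=4, c=M0/2=0, d=(M1−M0)/(6·3)=11/54, b=Δ0−h0·(2M0+M1)/6=-29/6
seg 1: a=-5, c=M1/2=11/6, d=(M2−M1)/(6·3)=-23/54, b=Δ1−h1·(2M1+M2)/6=2/3
seg 2: a=2, c=M2/2=-2, d=(M3−M2)/(6·2)=1/3, b=Δ2−h2·(2M2+M3)/6=1/6
t_q=7 → seg 2, τ=1; S=2+1/6·τ+-2·τ²+1/3·τ³=1/2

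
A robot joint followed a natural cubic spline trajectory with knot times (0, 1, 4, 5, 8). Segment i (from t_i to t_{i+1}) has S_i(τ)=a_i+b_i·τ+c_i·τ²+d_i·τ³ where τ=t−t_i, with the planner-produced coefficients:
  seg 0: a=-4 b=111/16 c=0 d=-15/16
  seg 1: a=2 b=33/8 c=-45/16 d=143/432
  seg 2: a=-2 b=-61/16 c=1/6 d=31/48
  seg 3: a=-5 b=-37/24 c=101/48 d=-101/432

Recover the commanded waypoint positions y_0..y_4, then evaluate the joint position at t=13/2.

y_0 = S_0(0) = a_0 = -4
y_1 = S_1(0) = a_1 = 2
y_2 = S_2(0) = a_2 = -2
y_3 = S_3(0) = a_3 = -5
y_4 = S_3(3) = 3
t_q=13/2 is in segment 3 (τ=3/2); S_3(τ)=-431/128

y_0=-4 y_1=2 y_2=-2 y_3=-5 y_4=3
S(13/2) = -431/128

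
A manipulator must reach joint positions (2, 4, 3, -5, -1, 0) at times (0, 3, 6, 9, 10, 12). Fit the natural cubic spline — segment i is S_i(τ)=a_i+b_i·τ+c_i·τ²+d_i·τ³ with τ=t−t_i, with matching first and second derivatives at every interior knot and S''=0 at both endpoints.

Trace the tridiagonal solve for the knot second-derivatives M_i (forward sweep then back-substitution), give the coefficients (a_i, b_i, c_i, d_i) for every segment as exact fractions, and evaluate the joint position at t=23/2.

  seg 0: a=2 b=2111/3798 c=0 d=421/34182
  seg 1: a=4 b=1687/1899 c=421/3798 d=-5903/34182
  seg 2: a=3 b=-11809/3798 c=-2741/1899 d=18127/34182
  seg 3: a=-5 b=4840/1899 c=1405/422 d=-7133/3798
  seg 4: a=-1 b=13571/3798 c=-1459/633 d=1459/3798
S(23/2) = 4763/10128

Δ: Δ0=2/3, Δ1=-1/3, Δ2=-8/3, Δ3=4, Δ4=1/2
row 1: diag=12, rhs=-6; c'=1/4, d'=-1/2
row 2: denom=12−3·1/4=45/4; d'=(-14−3·-1/2)/(45/4)=-10/9
row 3: denom=8−3·4/15=36/5; d'=(40−3·-10/9)/(36/5)=325/54
row 4: denom=6−1·5/36=211/36; d'=(-21−1·325/54)/(211/36)=-2918/633
back: M4=-2918/633
back: M3=325/54−5/36·-2918/633=1405/211
back: M2=-10/9−4/15·1405/211=-5482/1899
back: M1=-1/2−1/4·-5482/1899=421/1899
M: M0=0, M1=421/1899, M2=-5482/1899, M3=1405/211, M4=-2918/633, M5=0
seg 0: a=2, c=M0/2=0, d=(M1−M0)/(6·3)=421/34182, b=Δ0−h0·(2M0+M1)/6=2111/3798
seg 1: a=4, c=M1/2=421/3798, d=(M2−M1)/(6·3)=-5903/34182, b=Δ1−h1·(2M1+M2)/6=1687/1899
seg 2: a=3, c=M2/2=-2741/1899, d=(M3−M2)/(6·3)=18127/34182, b=Δ2−h2·(2M2+M3)/6=-11809/3798
seg 3: a=-5, c=M3/2=1405/422, d=(M4−M3)/(6·1)=-7133/3798, b=Δ3−h3·(2M3+M4)/6=4840/1899
seg 4: a=-1, c=M4/2=-1459/633, d=(M5−M4)/(6·2)=1459/3798, b=Δ4−h4·(2M4+M5)/6=13571/3798
t_q=23/2 → seg 4, τ=3/2; S=-1+13571/3798·τ+-1459/633·τ²+1459/3798·τ³=4763/10128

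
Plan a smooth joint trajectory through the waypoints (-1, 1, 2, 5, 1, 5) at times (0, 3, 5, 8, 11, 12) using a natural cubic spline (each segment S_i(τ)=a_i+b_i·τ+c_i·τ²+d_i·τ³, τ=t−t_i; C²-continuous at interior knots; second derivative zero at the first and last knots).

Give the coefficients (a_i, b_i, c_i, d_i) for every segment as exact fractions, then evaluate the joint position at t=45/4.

Δ: Δ0=2/3, Δ1=1/2, Δ2=1, Δ3=-4/3, Δ4=4
row 1: diag=10, rhs=-1; c'=1/5, d'=-1/10
row 2: denom=10−2·1/5=48/5; d'=(3−2·-1/10)/(48/5)=1/3
row 3: denom=12−3·5/16=177/16; d'=(-14−3·1/3)/(177/16)=-80/59
row 4: denom=8−3·16/59=424/59; d'=(32−3·-80/59)/(424/59)=266/53
back: M4=266/53
back: M3=-80/59−16/59·266/53=-144/53
back: M2=1/3−5/16·-144/53=188/159
back: M1=-1/10−1/5·188/159=-107/318
M: M0=0, M1=-107/318, M2=188/159, M3=-144/53, M4=266/53, M5=0
seg 0: a=-1, c=M0/2=0, d=(M1−M0)/(6·3)=-107/5724, b=Δ0−h0·(2M0+M1)/6=177/212
seg 1: a=1, c=M1/2=-107/636, d=(M2−M1)/(6·2)=161/1272, b=Δ1−h1·(2M1+M2)/6=35/106
seg 2: a=2, c=M2/2=94/159, d=(M3−M2)/(6·3)=-310/1431, b=Δ2−h2·(2M2+M3)/6=187/159
seg 3: a=5, c=M3/2=-72/53, d=(M4−M3)/(6·3)=205/477, b=Δ3−h3·(2M3+M4)/6=-179/159
seg 4: a=1, c=M4/2=133/53, d=(M5−M4)/(6·1)=-133/159, b=Δ4−h4·(2M4+M5)/6=370/159
t_q=45/4 → seg 4, τ=1/4; S=1+370/159·τ+133/53·τ²+-133/159·τ³=5853/3392

  seg 0: a=-1 b=177/212 c=0 d=-107/5724
  seg 1: a=1 b=35/106 c=-107/636 d=161/1272
  seg 2: a=2 b=187/159 c=94/159 d=-310/1431
  seg 3: a=5 b=-179/159 c=-72/53 d=205/477
  seg 4: a=1 b=370/159 c=133/53 d=-133/159
S(45/4) = 5853/3392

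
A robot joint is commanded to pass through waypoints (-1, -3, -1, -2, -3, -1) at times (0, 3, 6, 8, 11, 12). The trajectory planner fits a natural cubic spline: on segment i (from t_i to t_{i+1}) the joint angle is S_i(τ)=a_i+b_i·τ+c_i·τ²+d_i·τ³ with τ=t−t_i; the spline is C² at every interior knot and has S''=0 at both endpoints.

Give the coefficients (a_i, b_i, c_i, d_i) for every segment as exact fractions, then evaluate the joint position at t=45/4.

Δ: Δ0=-2/3, Δ1=2/3, Δ2=-1/2, Δ3=-1/3, Δ4=2
row 1: diag=12, rhs=8; c'=1/4, d'=2/3
row 2: denom=10−3·1/4=37/4; d'=(-7−3·2/3)/(37/4)=-36/37
row 3: denom=10−2·8/37=354/37; d'=(1−2·-36/37)/(354/37)=109/354
row 4: denom=8−3·37/118=833/118; d'=(14−3·109/354)/(833/118)=1543/833
back: M4=1543/833
back: M3=109/354−37/118·1543/833=-682/2499
back: M2=-36/37−8/37·-682/2499=-2284/2499
back: M1=2/3−1/4·-2284/2499=2237/2499
M: M0=0, M1=2237/2499, M2=-2284/2499, M3=-682/2499, M4=1543/833, M5=0
seg 0: a=-1, c=M0/2=0, d=(M1−M0)/(6·3)=2237/44982, b=Δ0−h0·(2M0+M1)/6=-5569/4998
seg 1: a=-3, c=M1/2=2237/4998, d=(M2−M1)/(6·3)=-1507/14994, b=Δ1−h1·(2M1+M2)/6=571/2499
seg 2: a=-1, c=M2/2=-1142/2499, d=(M3−M2)/(6·2)=89/1666, b=Δ2−h2·(2M2+M3)/6=143/714
seg 3: a=-2, c=M3/2=-341/2499, d=(M4−M3)/(6·3)=5311/44982, b=Δ3−h3·(2M3+M4)/6=-4931/4998
seg 4: a=-3, c=M4/2=1543/1666, d=(M5−M4)/(6·1)=-1543/4998, b=Δ4−h4·(2M4+M5)/6=3455/2499
t_q=45/4 → seg 4, τ=1/4; S=-3+3455/2499·τ+1543/1666·τ²+-1543/4998·τ³=-39623/15232

  seg 0: a=-1 b=-5569/4998 c=0 d=2237/44982
  seg 1: a=-3 b=571/2499 c=2237/4998 d=-1507/14994
  seg 2: a=-1 b=143/714 c=-1142/2499 d=89/1666
  seg 3: a=-2 b=-4931/4998 c=-341/2499 d=5311/44982
  seg 4: a=-3 b=3455/2499 c=1543/1666 d=-1543/4998
S(45/4) = -39623/15232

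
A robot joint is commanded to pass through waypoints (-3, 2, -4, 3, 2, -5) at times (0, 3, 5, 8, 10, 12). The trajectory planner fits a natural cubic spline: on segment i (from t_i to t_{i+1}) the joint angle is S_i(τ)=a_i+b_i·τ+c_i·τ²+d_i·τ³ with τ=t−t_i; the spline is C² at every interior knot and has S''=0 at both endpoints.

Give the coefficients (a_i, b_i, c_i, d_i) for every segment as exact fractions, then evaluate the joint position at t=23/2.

  seg 0: a=-3 b=5831/1644 c=0 d=-3091/14796
  seg 1: a=2 b=-1721/822 c=-3091/1644 d=391/548
  seg 2: a=-4 b=-865/822 c=3947/1644 d=-6275/14796
  seg 3: a=3 b=3127/1644 c=-194/137 d=707/6576
  seg 4: a=2 b=-1016/411 c=-845/1096 d=845/6576
S(23/2) = -52767/17536

Δ: Δ0=5/3, Δ1=-3, Δ2=7/3, Δ3=-1/2, Δ4=-7/2
row 1: diag=10, rhs=-28; c'=1/5, d'=-14/5
row 2: denom=10−2·1/5=48/5; d'=(32−2·-14/5)/(48/5)=47/12
row 3: denom=10−3·5/16=145/16; d'=(-17−3·47/12)/(145/16)=-92/29
row 4: denom=8−2·32/145=1096/145; d'=(-18−2·-92/29)/(1096/145)=-845/548
back: M4=-845/548
back: M3=-92/29−32/145·-845/548=-388/137
back: M2=47/12−5/16·-388/137=3947/822
back: M1=-14/5−1/5·3947/822=-3091/822
M: M0=0, M1=-3091/822, M2=3947/822, M3=-388/137, M4=-845/548, M5=0
seg 0: a=-3, c=M0/2=0, d=(M1−M0)/(6·3)=-3091/14796, b=Δ0−h0·(2M0+M1)/6=5831/1644
seg 1: a=2, c=M1/2=-3091/1644, d=(M2−M1)/(6·2)=391/548, b=Δ1−h1·(2M1+M2)/6=-1721/822
seg 2: a=-4, c=M2/2=3947/1644, d=(M3−M2)/(6·3)=-6275/14796, b=Δ2−h2·(2M2+M3)/6=-865/822
seg 3: a=3, c=M3/2=-194/137, d=(M4−M3)/(6·2)=707/6576, b=Δ3−h3·(2M3+M4)/6=3127/1644
seg 4: a=2, c=M4/2=-845/1096, d=(M5−M4)/(6·2)=845/6576, b=Δ4−h4·(2M4+M5)/6=-1016/411
t_q=23/2 → seg 4, τ=3/2; S=2+-1016/411·τ+-845/1096·τ²+845/6576·τ³=-52767/17536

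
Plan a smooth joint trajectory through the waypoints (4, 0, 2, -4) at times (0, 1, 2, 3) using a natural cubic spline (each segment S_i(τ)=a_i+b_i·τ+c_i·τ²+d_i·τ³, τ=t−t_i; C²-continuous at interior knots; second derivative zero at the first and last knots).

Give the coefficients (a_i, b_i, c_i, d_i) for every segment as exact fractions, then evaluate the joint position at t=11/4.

Δ: Δ0=-4, Δ1=2, Δ2=-6
row 1: diag=4, rhs=36; c'=1/4, d'=9
row 2: denom=4−1·1/4=15/4; d'=(-48−1·9)/(15/4)=-76/5
back: M2=-76/5
back: M1=9−1/4·-76/5=64/5
M: M0=0, M1=64/5, M2=-76/5, M3=0
seg 0: a=4, c=M0/2=0, d=(M1−M0)/(6·1)=32/15, b=Δ0−h0·(2M0+M1)/6=-92/15
seg 1: a=0, c=M1/2=32/5, d=(M2−M1)/(6·1)=-14/3, b=Δ1−h1·(2M1+M2)/6=4/15
seg 2: a=2, c=M2/2=-38/5, d=(M3−M2)/(6·1)=38/15, b=Δ2−h2·(2M2+M3)/6=-14/15
t_q=11/4 → seg 2, τ=3/4; S=2+-14/15·τ+-38/5·τ²+38/15·τ³=-61/32

  seg 0: a=4 b=-92/15 c=0 d=32/15
  seg 1: a=0 b=4/15 c=32/5 d=-14/3
  seg 2: a=2 b=-14/15 c=-38/5 d=38/15
S(11/4) = -61/32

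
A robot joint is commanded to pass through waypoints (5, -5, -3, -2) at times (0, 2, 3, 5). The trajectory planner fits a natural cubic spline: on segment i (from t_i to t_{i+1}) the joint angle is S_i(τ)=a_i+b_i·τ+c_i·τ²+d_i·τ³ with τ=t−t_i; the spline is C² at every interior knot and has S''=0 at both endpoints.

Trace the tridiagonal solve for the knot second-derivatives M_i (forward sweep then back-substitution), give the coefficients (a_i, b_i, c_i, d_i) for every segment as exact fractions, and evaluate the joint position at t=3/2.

Δ: Δ0=-5, Δ1=2, Δ2=1/2
row 1: diag=6, rhs=42; c'=1/6, d'=7
row 2: denom=6−1·1/6=35/6; d'=(-9−1·7)/(35/6)=-96/35
back: M2=-96/35
back: M1=7−1/6·-96/35=261/35
M: M0=0, M1=261/35, M2=-96/35, M3=0
seg 0: a=5, c=M0/2=0, d=(M1−M0)/(6·2)=87/140, b=Δ0−h0·(2M0+M1)/6=-262/35
seg 1: a=-5, c=M1/2=261/70, d=(M2−M1)/(6·1)=-17/10, b=Δ1−h1·(2M1+M2)/6=-1/35
seg 2: a=-3, c=M2/2=-48/35, d=(M3−M2)/(6·2)=8/35, b=Δ2−h2·(2M2+M3)/6=163/70
t_q=3/2 → seg 0, τ=3/2; S=5+-262/35·τ+0·τ²+87/140·τ³=-661/160

  seg 0: a=5 b=-262/35 c=0 d=87/140
  seg 1: a=-5 b=-1/35 c=261/70 d=-17/10
  seg 2: a=-3 b=163/70 c=-48/35 d=8/35
S(3/2) = -661/160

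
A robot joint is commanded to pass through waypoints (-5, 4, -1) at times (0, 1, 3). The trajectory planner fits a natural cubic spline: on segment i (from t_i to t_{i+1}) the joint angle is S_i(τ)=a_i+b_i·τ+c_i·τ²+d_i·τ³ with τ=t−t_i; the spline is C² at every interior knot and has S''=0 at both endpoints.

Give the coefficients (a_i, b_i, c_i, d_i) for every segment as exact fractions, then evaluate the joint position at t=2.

Δ: Δ0=9, Δ1=-5/2
row 1: diag=6, rhs=-69; c'=1/3, d'=-23/2
back: M1=-23/2
M: M0=0, M1=-23/2, M2=0
seg 0: a=-5, c=M0/2=0, d=(M1−M0)/(6·1)=-23/12, b=Δ0−h0·(2M0+M1)/6=131/12
seg 1: a=4, c=M1/2=-23/4, d=(M2−M1)/(6·2)=23/24, b=Δ1−h1·(2M1+M2)/6=31/6
t_q=2 → seg 1, τ=1; S=4+31/6·τ+-23/4·τ²+23/24·τ³=35/8

  seg 0: a=-5 b=131/12 c=0 d=-23/12
  seg 1: a=4 b=31/6 c=-23/4 d=23/24
S(2) = 35/8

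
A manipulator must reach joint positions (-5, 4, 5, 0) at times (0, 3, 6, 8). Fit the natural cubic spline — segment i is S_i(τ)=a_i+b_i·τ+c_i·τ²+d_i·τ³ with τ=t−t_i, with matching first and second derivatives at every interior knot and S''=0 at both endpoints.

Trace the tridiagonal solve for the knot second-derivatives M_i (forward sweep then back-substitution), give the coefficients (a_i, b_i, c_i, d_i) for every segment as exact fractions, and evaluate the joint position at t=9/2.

Δ: Δ0=3, Δ1=1/3, Δ2=-5/2
row 1: diag=12, rhs=-16; c'=1/4, d'=-4/3
row 2: denom=10−3·1/4=37/4; d'=(-17−3·-4/3)/(37/4)=-52/37
back: M2=-52/37
back: M1=-4/3−1/4·-52/37=-109/111
M: M0=0, M1=-109/111, M2=-52/37, M3=0
seg 0: a=-5, c=M0/2=0, d=(M1−M0)/(6·3)=-109/1998, b=Δ0−h0·(2M0+M1)/6=775/222
seg 1: a=4, c=M1/2=-109/222, d=(M2−M1)/(6·3)=-47/1998, b=Δ1−h1·(2M1+M2)/6=224/111
seg 2: a=5, c=M2/2=-26/37, d=(M3−M2)/(6·2)=13/111, b=Δ2−h2·(2M2+M3)/6=-347/222
t_q=9/2 → seg 1, τ=3/2; S=4+224/111·τ+-109/222·τ²+-47/1998·τ³=3459/592

  seg 0: a=-5 b=775/222 c=0 d=-109/1998
  seg 1: a=4 b=224/111 c=-109/222 d=-47/1998
  seg 2: a=5 b=-347/222 c=-26/37 d=13/111
S(9/2) = 3459/592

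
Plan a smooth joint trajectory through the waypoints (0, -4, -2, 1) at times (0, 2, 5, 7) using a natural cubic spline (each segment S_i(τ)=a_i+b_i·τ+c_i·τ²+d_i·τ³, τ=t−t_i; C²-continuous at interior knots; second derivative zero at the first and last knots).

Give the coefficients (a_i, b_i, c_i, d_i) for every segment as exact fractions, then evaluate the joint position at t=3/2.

Δ: Δ0=-2, Δ1=2/3, Δ2=3/2
row 1: diag=10, rhs=16; c'=3/10, d'=8/5
row 2: denom=10−3·3/10=91/10; d'=(5−3·8/5)/(91/10)=2/91
back: M2=2/91
back: M1=8/5−3/10·2/91=145/91
M: M0=0, M1=145/91, M2=2/91, M3=0
seg 0: a=0, c=M0/2=0, d=(M1−M0)/(6·2)=145/1092, b=Δ0−h0·(2M0+M1)/6=-691/273
seg 1: a=-4, c=M1/2=145/182, d=(M2−M1)/(6·3)=-11/126, b=Δ1−h1·(2M1+M2)/6=-256/273
seg 2: a=-2, c=M2/2=1/91, d=(M3−M2)/(6·2)=-1/546, b=Δ2−h2·(2M2+M3)/6=811/546
t_q=3/2 → seg 0, τ=3/2; S=0+-691/273·τ+0·τ²+145/1092·τ³=-1393/416

  seg 0: a=0 b=-691/273 c=0 d=145/1092
  seg 1: a=-4 b=-256/273 c=145/182 d=-11/126
  seg 2: a=-2 b=811/546 c=1/91 d=-1/546
S(3/2) = -1393/416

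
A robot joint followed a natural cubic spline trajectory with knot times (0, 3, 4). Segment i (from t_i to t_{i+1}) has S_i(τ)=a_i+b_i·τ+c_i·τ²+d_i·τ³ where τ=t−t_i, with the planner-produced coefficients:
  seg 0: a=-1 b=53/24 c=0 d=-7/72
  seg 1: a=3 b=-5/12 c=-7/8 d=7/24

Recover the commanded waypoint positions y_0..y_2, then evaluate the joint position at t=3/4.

y_0=-1 y_1=3 y_2=2
S(3/4) = 315/512

y_0 = S_0(0) = a_0 = -1
y_1 = S_1(0) = a_1 = 3
y_2 = S_1(1) = 2
t_q=3/4 is in segment 0 (τ=3/4); S_0(τ)=315/512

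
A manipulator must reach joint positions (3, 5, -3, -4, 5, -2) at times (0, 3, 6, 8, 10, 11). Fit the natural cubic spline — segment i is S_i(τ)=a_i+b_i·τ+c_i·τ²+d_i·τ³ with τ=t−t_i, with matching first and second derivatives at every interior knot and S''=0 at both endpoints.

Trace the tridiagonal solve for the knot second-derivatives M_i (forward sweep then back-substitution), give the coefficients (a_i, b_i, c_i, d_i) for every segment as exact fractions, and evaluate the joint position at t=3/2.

  seg 0: a=3 b=594/383 c=0 d=-1016/10341
  seg 1: a=5 b=-422/383 c=-1016/1149 d=1250/10341
  seg 2: a=-3 b=-1204/383 c=78/383 d=1713/3064
  seg 3: a=-4 b=3355/766 c=5451/1532 d=-5359/3064
  seg 4: a=5 b=-910/383 c=-5313/766 d=1771/766
S(3/2) = 1913/383

Δ: Δ0=2/3, Δ1=-8/3, Δ2=-1/2, Δ3=9/2, Δ4=-7
row 1: diag=12, rhs=-20; c'=1/4, d'=-5/3
row 2: denom=10−3·1/4=37/4; d'=(13−3·-5/3)/(37/4)=72/37
row 3: denom=8−2·8/37=280/37; d'=(30−2·72/37)/(280/37)=69/20
row 4: denom=6−2·37/140=383/70; d'=(-69−2·69/20)/(383/70)=-5313/383
back: M4=-5313/383
back: M3=69/20−37/140·-5313/383=5451/766
back: M2=72/37−8/37·5451/766=156/383
back: M1=-5/3−1/4·156/383=-2032/1149
M: M0=0, M1=-2032/1149, M2=156/383, M3=5451/766, M4=-5313/383, M5=0
seg 0: a=3, c=M0/2=0, d=(M1−M0)/(6·3)=-1016/10341, b=Δ0−h0·(2M0+M1)/6=594/383
seg 1: a=5, c=M1/2=-1016/1149, d=(M2−M1)/(6·3)=1250/10341, b=Δ1−h1·(2M1+M2)/6=-422/383
seg 2: a=-3, c=M2/2=78/383, d=(M3−M2)/(6·2)=1713/3064, b=Δ2−h2·(2M2+M3)/6=-1204/383
seg 3: a=-4, c=M3/2=5451/1532, d=(M4−M3)/(6·2)=-5359/3064, b=Δ3−h3·(2M3+M4)/6=3355/766
seg 4: a=5, c=M4/2=-5313/766, d=(M5−M4)/(6·1)=1771/766, b=Δ4−h4·(2M4+M5)/6=-910/383
t_q=3/2 → seg 0, τ=3/2; S=3+594/383·τ+0·τ²+-1016/10341·τ³=1913/383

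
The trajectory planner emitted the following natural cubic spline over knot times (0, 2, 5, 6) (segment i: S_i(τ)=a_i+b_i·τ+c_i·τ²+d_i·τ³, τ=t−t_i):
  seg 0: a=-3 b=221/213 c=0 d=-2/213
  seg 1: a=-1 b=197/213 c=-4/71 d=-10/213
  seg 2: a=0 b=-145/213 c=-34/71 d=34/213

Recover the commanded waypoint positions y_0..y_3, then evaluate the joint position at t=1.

y_0=-3 y_1=-1 y_2=0 y_3=-1
S(1) = -140/71

y_0 = S_0(0) = a_0 = -3
y_1 = S_1(0) = a_1 = -1
y_2 = S_2(0) = a_2 = 0
y_3 = S_2(1) = -1
t_q=1 is in segment 0 (τ=1); S_0(τ)=-140/71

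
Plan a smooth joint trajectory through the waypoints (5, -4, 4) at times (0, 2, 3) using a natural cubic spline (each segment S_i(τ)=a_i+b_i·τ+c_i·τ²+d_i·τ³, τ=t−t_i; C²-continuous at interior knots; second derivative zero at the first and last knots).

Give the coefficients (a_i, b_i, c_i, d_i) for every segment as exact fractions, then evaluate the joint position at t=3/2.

  seg 0: a=5 b=-26/3 c=0 d=25/24
  seg 1: a=-4 b=23/6 c=25/4 d=-25/12
S(3/2) = -287/64

Δ: Δ0=-9/2, Δ1=8
row 1: diag=6, rhs=75; c'=1/6, d'=25/2
back: M1=25/2
M: M0=0, M1=25/2, M2=0
seg 0: a=5, c=M0/2=0, d=(M1−M0)/(6·2)=25/24, b=Δ0−h0·(2M0+M1)/6=-26/3
seg 1: a=-4, c=M1/2=25/4, d=(M2−M1)/(6·1)=-25/12, b=Δ1−h1·(2M1+M2)/6=23/6
t_q=3/2 → seg 0, τ=3/2; S=5+-26/3·τ+0·τ²+25/24·τ³=-287/64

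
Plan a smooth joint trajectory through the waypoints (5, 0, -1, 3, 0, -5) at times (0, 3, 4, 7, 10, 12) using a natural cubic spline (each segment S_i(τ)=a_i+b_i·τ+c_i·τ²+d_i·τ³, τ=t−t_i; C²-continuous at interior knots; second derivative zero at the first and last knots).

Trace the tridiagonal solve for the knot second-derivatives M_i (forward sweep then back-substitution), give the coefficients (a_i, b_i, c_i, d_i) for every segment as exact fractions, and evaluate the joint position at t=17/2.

  seg 0: a=5 b=-7403/4182 c=0 d=433/37638
  seg 1: a=0 b=-3052/2091 c=433/4182 d=1489/4182
  seg 2: a=-1 b=-257/1394 c=2450/2091 d=-8353/37638
  seg 3: a=3 b=35/41 c=-1151/1394 d=869/12546
  seg 4: a=0 b=-3109/1394 c=-141/697 d=47/1394
S(17/2) = 29625/11152

Δ: Δ0=-5/3, Δ1=-1, Δ2=4/3, Δ3=-1, Δ4=-5/2
row 1: diag=8, rhs=4; c'=1/8, d'=1/2
row 2: denom=8−1·1/8=63/8; d'=(14−1·1/2)/(63/8)=12/7
row 3: denom=12−3·8/21=76/7; d'=(-14−3·12/7)/(76/7)=-67/38
row 4: denom=10−3·21/76=697/76; d'=(-9−3·-67/38)/(697/76)=-282/697
back: M4=-282/697
back: M3=-67/38−21/76·-282/697=-1151/697
back: M2=12/7−8/21·-1151/697=4900/2091
back: M1=1/2−1/8·4900/2091=433/2091
M: M0=0, M1=433/2091, M2=4900/2091, M3=-1151/697, M4=-282/697, M5=0
seg 0: a=5, c=M0/2=0, d=(M1−M0)/(6·3)=433/37638, b=Δ0−h0·(2M0+M1)/6=-7403/4182
seg 1: a=0, c=M1/2=433/4182, d=(M2−M1)/(6·1)=1489/4182, b=Δ1−h1·(2M1+M2)/6=-3052/2091
seg 2: a=-1, c=M2/2=2450/2091, d=(M3−M2)/(6·3)=-8353/37638, b=Δ2−h2·(2M2+M3)/6=-257/1394
seg 3: a=3, c=M3/2=-1151/1394, d=(M4−M3)/(6·3)=869/12546, b=Δ3−h3·(2M3+M4)/6=35/41
seg 4: a=0, c=M4/2=-141/697, d=(M5−M4)/(6·2)=47/1394, b=Δ4−h4·(2M4+M5)/6=-3109/1394
t_q=17/2 → seg 3, τ=3/2; S=3+35/41·τ+-1151/1394·τ²+869/12546·τ³=29625/11152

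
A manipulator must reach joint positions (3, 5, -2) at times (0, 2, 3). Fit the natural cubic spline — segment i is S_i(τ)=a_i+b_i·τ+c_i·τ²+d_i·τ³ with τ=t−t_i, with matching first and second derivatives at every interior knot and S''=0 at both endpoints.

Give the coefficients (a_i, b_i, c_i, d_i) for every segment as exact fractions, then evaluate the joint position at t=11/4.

Δ: Δ0=1, Δ1=-7
row 1: diag=6, rhs=-48; c'=1/6, d'=-8
back: M1=-8
M: M0=0, M1=-8, M2=0
seg 0: a=3, c=M0/2=0, d=(M1−M0)/(6·2)=-2/3, b=Δ0−h0·(2M0+M1)/6=11/3
seg 1: a=5, c=M1/2=-4, d=(M2−M1)/(6·1)=4/3, b=Δ1−h1·(2M1+M2)/6=-13/3
t_q=11/4 → seg 1, τ=3/4; S=5+-13/3·τ+-4·τ²+4/3·τ³=1/16

  seg 0: a=3 b=11/3 c=0 d=-2/3
  seg 1: a=5 b=-13/3 c=-4 d=4/3
S(11/4) = 1/16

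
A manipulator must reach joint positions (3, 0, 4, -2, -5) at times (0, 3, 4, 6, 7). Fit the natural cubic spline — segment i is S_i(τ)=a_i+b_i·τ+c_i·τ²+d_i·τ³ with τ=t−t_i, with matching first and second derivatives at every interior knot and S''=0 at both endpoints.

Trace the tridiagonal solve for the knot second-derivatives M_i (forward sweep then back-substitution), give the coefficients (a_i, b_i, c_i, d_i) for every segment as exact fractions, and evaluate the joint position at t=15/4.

Δ: Δ0=-1, Δ1=4, Δ2=-3, Δ3=-3
row 1: diag=8, rhs=30; c'=1/8, d'=15/4
row 2: denom=6−1·1/8=47/8; d'=(-42−1·15/4)/(47/8)=-366/47
row 3: denom=6−2·16/47=250/47; d'=(0−2·-366/47)/(250/47)=366/125
back: M3=366/125
back: M2=-366/47−16/47·366/125=-1098/125
back: M1=15/4−1/8·-1098/125=606/125
M: M0=0, M1=606/125, M2=-1098/125, M3=366/125, M4=0
seg 0: a=3, c=M0/2=0, d=(M1−M0)/(6·3)=101/375, b=Δ0−h0·(2M0+M1)/6=-428/125
seg 1: a=0, c=M1/2=303/125, d=(M2−M1)/(6·1)=-284/125, b=Δ1−h1·(2M1+M2)/6=481/125
seg 2: a=4, c=M2/2=-549/125, d=(M3−M2)/(6·2)=122/125, b=Δ2−h2·(2M2+M3)/6=47/25
seg 3: a=-2, c=M3/2=183/125, d=(M4−M3)/(6·1)=-61/125, b=Δ3−h3·(2M3+M4)/6=-497/125
t_q=15/4 → seg 1, τ=3/4; S=0+481/125·τ+303/125·τ²+-284/125·τ³=3291/1000

  seg 0: a=3 b=-428/125 c=0 d=101/375
  seg 1: a=0 b=481/125 c=303/125 d=-284/125
  seg 2: a=4 b=47/25 c=-549/125 d=122/125
  seg 3: a=-2 b=-497/125 c=183/125 d=-61/125
S(15/4) = 3291/1000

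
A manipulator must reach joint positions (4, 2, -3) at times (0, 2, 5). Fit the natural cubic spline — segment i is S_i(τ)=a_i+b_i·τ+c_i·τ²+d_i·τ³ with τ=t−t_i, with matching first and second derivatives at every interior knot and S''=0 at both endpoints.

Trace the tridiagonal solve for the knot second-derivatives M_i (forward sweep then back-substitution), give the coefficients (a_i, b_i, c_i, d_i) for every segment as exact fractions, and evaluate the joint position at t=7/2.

Δ: Δ0=-1, Δ1=-5/3
row 1: diag=10, rhs=-4; c'=3/10, d'=-2/5
back: M1=-2/5
M: M0=0, M1=-2/5, M2=0
seg 0: a=4, c=M0/2=0, d=(M1−M0)/(6·2)=-1/30, b=Δ0−h0·(2M0+M1)/6=-13/15
seg 1: a=2, c=M1/2=-1/5, d=(M2−M1)/(6·3)=1/45, b=Δ1−h1·(2M1+M2)/6=-19/15
t_q=7/2 → seg 1, τ=3/2; S=2+-19/15·τ+-1/5·τ²+1/45·τ³=-11/40

  seg 0: a=4 b=-13/15 c=0 d=-1/30
  seg 1: a=2 b=-19/15 c=-1/5 d=1/45
S(7/2) = -11/40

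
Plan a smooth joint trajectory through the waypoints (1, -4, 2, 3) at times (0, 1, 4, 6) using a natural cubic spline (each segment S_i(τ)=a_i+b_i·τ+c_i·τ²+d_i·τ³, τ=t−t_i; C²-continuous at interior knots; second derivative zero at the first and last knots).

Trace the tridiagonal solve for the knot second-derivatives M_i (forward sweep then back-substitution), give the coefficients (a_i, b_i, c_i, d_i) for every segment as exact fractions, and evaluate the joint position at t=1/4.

  seg 0: a=1 b=-859/142 c=0 d=149/142
  seg 1: a=-4 b=-206/71 c=447/142 d=-215/426
  seg 2: a=2 b=335/142 c=-99/71 d=33/142
S(1/4) = -4507/9088

Δ: Δ0=-5, Δ1=2, Δ2=1/2
row 1: diag=8, rhs=42; c'=3/8, d'=21/4
row 2: denom=10−3·3/8=71/8; d'=(-9−3·21/4)/(71/8)=-198/71
back: M2=-198/71
back: M1=21/4−3/8·-198/71=447/71
M: M0=0, M1=447/71, M2=-198/71, M3=0
seg 0: a=1, c=M0/2=0, d=(M1−M0)/(6·1)=149/142, b=Δ0−h0·(2M0+M1)/6=-859/142
seg 1: a=-4, c=M1/2=447/142, d=(M2−M1)/(6·3)=-215/426, b=Δ1−h1·(2M1+M2)/6=-206/71
seg 2: a=2, c=M2/2=-99/71, d=(M3−M2)/(6·2)=33/142, b=Δ2−h2·(2M2+M3)/6=335/142
t_q=1/4 → seg 0, τ=1/4; S=1+-859/142·τ+0·τ²+149/142·τ³=-4507/9088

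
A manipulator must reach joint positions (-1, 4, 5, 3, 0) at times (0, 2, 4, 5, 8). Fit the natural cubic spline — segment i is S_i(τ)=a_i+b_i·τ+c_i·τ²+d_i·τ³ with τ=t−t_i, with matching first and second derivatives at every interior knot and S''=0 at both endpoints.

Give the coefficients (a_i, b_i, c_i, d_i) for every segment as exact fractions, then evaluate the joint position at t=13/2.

  seg 0: a=-1 b=241/86 c=0 d=-13/172
  seg 1: a=4 b=163/86 c=-39/86 d=-21/172
  seg 2: a=5 b=-119/86 c=-51/43 d=49/86
  seg 3: a=3 b=-88/43 c=45/86 d=-5/86
S(13/2) = 627/688

Δ: Δ0=5/2, Δ1=1/2, Δ2=-2, Δ3=-1
row 1: diag=8, rhs=-12; c'=1/4, d'=-3/2
row 2: denom=6−2·1/4=11/2; d'=(-15−2·-3/2)/(11/2)=-24/11
row 3: denom=8−1·2/11=86/11; d'=(6−1·-24/11)/(86/11)=45/43
back: M3=45/43
back: M2=-24/11−2/11·45/43=-102/43
back: M1=-3/2−1/4·-102/43=-39/43
M: M0=0, M1=-39/43, M2=-102/43, M3=45/43, M4=0
seg 0: a=-1, c=M0/2=0, d=(M1−M0)/(6·2)=-13/172, b=Δ0−h0·(2M0+M1)/6=241/86
seg 1: a=4, c=M1/2=-39/86, d=(M2−M1)/(6·2)=-21/172, b=Δ1−h1·(2M1+M2)/6=163/86
seg 2: a=5, c=M2/2=-51/43, d=(M3−M2)/(6·1)=49/86, b=Δ2−h2·(2M2+M3)/6=-119/86
seg 3: a=3, c=M3/2=45/86, d=(M4−M3)/(6·3)=-5/86, b=Δ3−h3·(2M3+M4)/6=-88/43
t_q=13/2 → seg 3, τ=3/2; S=3+-88/43·τ+45/86·τ²+-5/86·τ³=627/688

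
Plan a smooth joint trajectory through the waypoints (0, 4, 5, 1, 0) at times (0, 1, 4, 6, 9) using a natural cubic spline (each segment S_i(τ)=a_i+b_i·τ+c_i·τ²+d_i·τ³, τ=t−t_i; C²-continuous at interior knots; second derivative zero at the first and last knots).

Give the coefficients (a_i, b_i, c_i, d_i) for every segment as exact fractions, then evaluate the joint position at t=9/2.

Δ: Δ0=4, Δ1=1/3, Δ2=-2, Δ3=-1/3
row 1: diag=8, rhs=-22; c'=3/8, d'=-11/4
row 2: denom=10−3·3/8=71/8; d'=(-14−3·-11/4)/(71/8)=-46/71
row 3: denom=10−2·16/71=678/71; d'=(10−2·-46/71)/(678/71)=401/339
back: M3=401/339
back: M2=-46/71−16/71·401/339=-310/339
back: M1=-11/4−3/8·-310/339=-272/113
M: M0=0, M1=-272/113, M2=-310/339, M3=401/339, M4=0
seg 0: a=0, c=M0/2=0, d=(M1−M0)/(6·1)=-136/339, b=Δ0−h0·(2M0+M1)/6=1492/339
seg 1: a=4, c=M1/2=-136/113, d=(M2−M1)/(6·3)=253/3051, b=Δ1−h1·(2M1+M2)/6=1084/339
seg 2: a=5, c=M2/2=-155/339, d=(M3−M2)/(6·2)=79/452, b=Δ2−h2·(2M2+M3)/6=-605/339
seg 3: a=1, c=M3/2=401/678, d=(M4−M3)/(6·3)=-401/6102, b=Δ3−h3·(2M3+M4)/6=-514/339
t_q=9/2 → seg 2, τ=1/2; S=5+-605/339·τ+-155/339·τ²+79/452·τ³=14519/3616

  seg 0: a=0 b=1492/339 c=0 d=-136/339
  seg 1: a=4 b=1084/339 c=-136/113 d=253/3051
  seg 2: a=5 b=-605/339 c=-155/339 d=79/452
  seg 3: a=1 b=-514/339 c=401/678 d=-401/6102
S(9/2) = 14519/3616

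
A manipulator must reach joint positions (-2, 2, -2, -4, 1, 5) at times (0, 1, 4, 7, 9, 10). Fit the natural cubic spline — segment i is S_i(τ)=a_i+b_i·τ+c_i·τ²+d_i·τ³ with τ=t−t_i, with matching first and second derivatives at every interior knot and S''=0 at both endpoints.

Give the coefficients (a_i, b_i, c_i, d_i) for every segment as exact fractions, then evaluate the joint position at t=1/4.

  seg 0: a=-2 b=876/185 c=0 d=-136/185
  seg 1: a=2 b=468/185 c=-408/185 d=1528/4995
  seg 2: a=-2 b=-452/185 c=304/555 d=2/135
  seg 3: a=-4 b=46/37 c=126/185 d=-39/1480
  seg 4: a=1 b=1351/370 c=387/740 d=-129/740
S(1/4) = -245/296

Δ: Δ0=4, Δ1=-4/3, Δ2=-2/3, Δ3=5/2, Δ4=4
row 1: diag=8, rhs=-32; c'=3/8, d'=-4
row 2: denom=12−3·3/8=87/8; d'=(4−3·-4)/(87/8)=128/87
row 3: denom=10−3·8/29=266/29; d'=(19−3·128/87)/(266/29)=423/266
row 4: denom=6−2·29/133=740/133; d'=(9−2·423/266)/(740/133)=387/370
back: M4=387/370
back: M3=423/266−29/133·387/370=252/185
back: M2=128/87−8/29·252/185=608/555
back: M1=-4−3/8·608/555=-816/185
M: M0=0, M1=-816/185, M2=608/555, M3=252/185, M4=387/370, M5=0
seg 0: a=-2, c=M0/2=0, d=(M1−M0)/(6·1)=-136/185, b=Δ0−h0·(2M0+M1)/6=876/185
seg 1: a=2, c=M1/2=-408/185, d=(M2−M1)/(6·3)=1528/4995, b=Δ1−h1·(2M1+M2)/6=468/185
seg 2: a=-2, c=M2/2=304/555, d=(M3−M2)/(6·3)=2/135, b=Δ2−h2·(2M2+M3)/6=-452/185
seg 3: a=-4, c=M3/2=126/185, d=(M4−M3)/(6·2)=-39/1480, b=Δ3−h3·(2M3+M4)/6=46/37
seg 4: a=1, c=M4/2=387/740, d=(M5−M4)/(6·1)=-129/740, b=Δ4−h4·(2M4+M5)/6=1351/370
t_q=1/4 → seg 0, τ=1/4; S=-2+876/185·τ+0·τ²+-136/185·τ³=-245/296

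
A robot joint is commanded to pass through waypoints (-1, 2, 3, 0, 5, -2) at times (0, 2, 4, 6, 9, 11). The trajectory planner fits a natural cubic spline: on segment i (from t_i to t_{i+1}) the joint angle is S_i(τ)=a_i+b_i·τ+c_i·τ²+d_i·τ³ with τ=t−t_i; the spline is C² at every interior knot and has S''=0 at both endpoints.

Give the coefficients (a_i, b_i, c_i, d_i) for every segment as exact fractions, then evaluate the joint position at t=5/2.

  seg 0: a=-1 b=11971/7710 c=0 d=-203/15420
  seg 1: a=2 b=10753/7710 c=-203/2570 d=-142/771
  seg 2: a=3 b=-8723/7710 c=-3043/2570 d=1927/3855
  seg 3: a=0 b=1009/7710 c=933/514 d=-5024/11565
  seg 4: a=5 b=-5453/7710 c=-5383/2570 d=5383/15420
S(5/2) = 27289/10280

Δ: Δ0=3/2, Δ1=1/2, Δ2=-3/2, Δ3=5/3, Δ4=-7/2
row 1: diag=8, rhs=-6; c'=1/4, d'=-3/4
row 2: denom=8−2·1/4=15/2; d'=(-12−2·-3/4)/(15/2)=-7/5
row 3: denom=10−2·4/15=142/15; d'=(19−2·-7/5)/(142/15)=327/142
row 4: denom=10−3·45/142=1285/142; d'=(-31−3·327/142)/(1285/142)=-5383/1285
back: M4=-5383/1285
back: M3=327/142−45/142·-5383/1285=933/257
back: M2=-7/5−4/15·933/257=-3043/1285
back: M1=-3/4−1/4·-3043/1285=-203/1285
M: M0=0, M1=-203/1285, M2=-3043/1285, M3=933/257, M4=-5383/1285, M5=0
seg 0: a=-1, c=M0/2=0, d=(M1−M0)/(6·2)=-203/15420, b=Δ0−h0·(2M0+M1)/6=11971/7710
seg 1: a=2, c=M1/2=-203/2570, d=(M2−M1)/(6·2)=-142/771, b=Δ1−h1·(2M1+M2)/6=10753/7710
seg 2: a=3, c=M2/2=-3043/2570, d=(M3−M2)/(6·2)=1927/3855, b=Δ2−h2·(2M2+M3)/6=-8723/7710
seg 3: a=0, c=M3/2=933/514, d=(M4−M3)/(6·3)=-5024/11565, b=Δ3−h3·(2M3+M4)/6=1009/7710
seg 4: a=5, c=M4/2=-5383/2570, d=(M5−M4)/(6·2)=5383/15420, b=Δ4−h4·(2M4+M5)/6=-5453/7710
t_q=5/2 → seg 1, τ=1/2; S=2+10753/7710·τ+-203/2570·τ²+-142/771·τ³=27289/10280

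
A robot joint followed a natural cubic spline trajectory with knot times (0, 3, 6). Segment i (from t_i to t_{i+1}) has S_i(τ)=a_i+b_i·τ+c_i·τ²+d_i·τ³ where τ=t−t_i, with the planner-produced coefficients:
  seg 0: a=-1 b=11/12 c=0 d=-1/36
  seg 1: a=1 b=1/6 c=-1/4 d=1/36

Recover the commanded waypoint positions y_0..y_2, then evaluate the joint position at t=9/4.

y_0=-1 y_1=1 y_2=0
S(9/4) = 191/256

y_0 = S_0(0) = a_0 = -1
y_1 = S_1(0) = a_1 = 1
y_2 = S_1(3) = 0
t_q=9/4 is in segment 0 (τ=9/4); S_0(τ)=191/256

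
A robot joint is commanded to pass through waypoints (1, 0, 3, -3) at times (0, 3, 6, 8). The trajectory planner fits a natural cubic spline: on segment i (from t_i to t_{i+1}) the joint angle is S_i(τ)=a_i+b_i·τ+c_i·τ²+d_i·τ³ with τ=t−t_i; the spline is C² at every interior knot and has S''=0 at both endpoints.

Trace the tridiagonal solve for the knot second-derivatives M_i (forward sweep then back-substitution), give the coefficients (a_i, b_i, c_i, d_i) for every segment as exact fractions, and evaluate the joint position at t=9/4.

Δ: Δ0=-1/3, Δ1=1, Δ2=-3
row 1: diag=12, rhs=8; c'=1/4, d'=2/3
row 2: denom=10−3·1/4=37/4; d'=(-24−3·2/3)/(37/4)=-104/37
back: M2=-104/37
back: M1=2/3−1/4·-104/37=152/111
M: M0=0, M1=152/111, M2=-104/37, M3=0
seg 0: a=1, c=M0/2=0, d=(M1−M0)/(6·3)=76/999, b=Δ0−h0·(2M0+M1)/6=-113/111
seg 1: a=0, c=M1/2=76/111, d=(M2−M1)/(6·3)=-232/999, b=Δ1−h1·(2M1+M2)/6=115/111
seg 2: a=3, c=M2/2=-52/37, d=(M3−M2)/(6·2)=26/111, b=Δ2−h2·(2M2+M3)/6=-125/111
t_q=9/4 → seg 0, τ=9/4; S=1+-113/111·τ+0·τ²+76/999·τ³=-251/592

  seg 0: a=1 b=-113/111 c=0 d=76/999
  seg 1: a=0 b=115/111 c=76/111 d=-232/999
  seg 2: a=3 b=-125/111 c=-52/37 d=26/111
S(9/4) = -251/592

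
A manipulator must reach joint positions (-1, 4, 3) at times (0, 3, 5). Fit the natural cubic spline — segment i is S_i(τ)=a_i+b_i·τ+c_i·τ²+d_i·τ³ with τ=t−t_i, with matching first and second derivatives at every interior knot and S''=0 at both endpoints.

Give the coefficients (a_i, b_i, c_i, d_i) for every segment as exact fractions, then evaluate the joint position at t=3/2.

Δ: Δ0=5/3, Δ1=-1/2
row 1: diag=10, rhs=-13; c'=1/5, d'=-13/10
back: M1=-13/10
M: M0=0, M1=-13/10, M2=0
seg 0: a=-1, c=M0/2=0, d=(M1−M0)/(6·3)=-13/180, b=Δ0−h0·(2M0+M1)/6=139/60
seg 1: a=4, c=M1/2=-13/20, d=(M2−M1)/(6·2)=13/120, b=Δ1−h1·(2M1+M2)/6=11/30
t_q=3/2 → seg 0, τ=3/2; S=-1+139/60·τ+0·τ²+-13/180·τ³=357/160

  seg 0: a=-1 b=139/60 c=0 d=-13/180
  seg 1: a=4 b=11/30 c=-13/20 d=13/120
S(3/2) = 357/160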